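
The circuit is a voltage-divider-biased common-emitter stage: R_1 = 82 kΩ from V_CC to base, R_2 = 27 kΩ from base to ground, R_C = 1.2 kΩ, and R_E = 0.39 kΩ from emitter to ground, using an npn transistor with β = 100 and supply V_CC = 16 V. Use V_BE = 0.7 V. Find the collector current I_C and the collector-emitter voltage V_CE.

I_C ≈ 5.5 mA, V_CE ≈ 7.3 V

Thevenize the base divider: V_Th = V_CC·R_2/(R_1+R_2) = 16×27/109 = 3.96 V, R_Th = R_1‖R_2 = 20.3 kΩ.
Base-emitter loop: V_Th = I_B·R_Th + V_BE + (β+1)I_B·R_E, so I_B = (3.96 − 0.7) / (20.3 + 101×0.39) = 0.0547 mA.
I_C = β·I_B = 100×0.0547 = 5.47 mA, and I_E = (β+1)I_B = 5.52 mA.
V_CE = V_CC − I_C·R_C − I_E·R_E = 16 − 5.47×1.2 − 5.52×0.39 = 7.29 V.
V_CE = 7.29 V > 0.2 V confirms active-region operation.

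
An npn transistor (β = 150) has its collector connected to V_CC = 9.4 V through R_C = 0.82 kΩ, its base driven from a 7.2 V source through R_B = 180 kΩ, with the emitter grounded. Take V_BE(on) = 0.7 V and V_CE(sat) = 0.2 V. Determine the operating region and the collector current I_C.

Assume active. Base-emitter loop: I_B = (V_BB − V_BE)/R_B = (7.2 − 0.7)/180 = 0.0361 mA.
I_C = β·I_B = 150×0.0361 = 5.42 mA.
V_CE = V_CC − I_C·R_C = 9.4 − 5.42×0.82 = 4.96 V > V_CE(sat), so the active-region assumption holds.

active; I_C ≈ 5.4 mA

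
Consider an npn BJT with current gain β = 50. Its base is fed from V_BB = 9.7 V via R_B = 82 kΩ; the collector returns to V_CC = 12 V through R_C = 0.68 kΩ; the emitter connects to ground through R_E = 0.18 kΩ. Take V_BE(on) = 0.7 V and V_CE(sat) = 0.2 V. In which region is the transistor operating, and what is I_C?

Assume active. Base-emitter loop: I_B = (V_BB − V_BE)/(R_B + (β+1)R_E) = (9.7 − 0.7)/(82 + 51×0.18) = 0.0987 mA.
I_C = β·I_B = 50×0.0987 = 4.94 mA.
V_CE = V_CC − I_C·R_C − I_E·R_E = 12 − 4.94×0.68 − 5.03×0.18 = 7.74 V > V_CE(sat), so the active-region assumption holds.

active; I_C ≈ 4.9 mA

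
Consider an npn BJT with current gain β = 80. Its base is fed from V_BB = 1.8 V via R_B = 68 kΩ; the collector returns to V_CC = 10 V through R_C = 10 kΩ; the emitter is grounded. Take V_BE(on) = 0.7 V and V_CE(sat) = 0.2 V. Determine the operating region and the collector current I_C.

saturation; I_C ≈ 0.98 mA

Assume active: I_B = (1.8 − 0.7)/68 = 0.0162 mA, giving I_C = β·I_B = 1.29 mA.
But then V_CE = 10 − 1.29×10 = -2.94 V < V_CE(sat) = 0.2 V — impossible in the active region.
So the transistor is saturated. With V_CE = 0.2 V, I_C = (V_CC − 0.2)/R_C = 9.8/10 = 0.98 mA.
Check: β·I_B = 1.29 mA > I_C = 0.98 mA, confirming saturation.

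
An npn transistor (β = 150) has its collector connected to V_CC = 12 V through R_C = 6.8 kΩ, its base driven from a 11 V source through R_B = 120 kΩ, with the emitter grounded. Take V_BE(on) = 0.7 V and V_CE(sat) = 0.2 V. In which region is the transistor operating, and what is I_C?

saturation; I_C ≈ 1.7 mA

Assume active: I_B = (11 − 0.7)/120 = 0.0858 mA, giving I_C = β·I_B = 12.9 mA.
But then V_CE = 12 − 12.9×6.8 = -75.6 V < V_CE(sat) = 0.2 V — impossible in the active region.
So the transistor is saturated. With V_CE = 0.2 V, I_C = (V_CC − 0.2)/R_C = 11.8/6.8 = 1.74 mA.
Check: β·I_B = 12.9 mA > I_C = 1.74 mA, confirming saturation.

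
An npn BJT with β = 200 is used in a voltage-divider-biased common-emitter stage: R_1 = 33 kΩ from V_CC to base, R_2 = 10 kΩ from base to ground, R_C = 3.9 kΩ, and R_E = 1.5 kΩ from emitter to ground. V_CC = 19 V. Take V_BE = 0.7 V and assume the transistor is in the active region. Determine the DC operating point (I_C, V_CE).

I_C ≈ 2.4 mA, V_CE ≈ 6 V

Thevenize the base divider: V_Th = V_CC·R_2/(R_1+R_2) = 19×10/43 = 4.42 V, R_Th = R_1‖R_2 = 7.67 kΩ.
Base-emitter loop: V_Th = I_B·R_Th + V_BE + (β+1)I_B·R_E, so I_B = (4.42 − 0.7) / (7.67 + 201×1.5) = 0.012 mA.
I_C = β·I_B = 200×0.012 = 2.41 mA, and I_E = (β+1)I_B = 2.42 mA.
V_CE = V_CC − I_C·R_C − I_E·R_E = 19 − 2.41×3.9 − 2.42×1.5 = 5.99 V.
V_CE = 5.99 V > 0.2 V confirms active-region operation.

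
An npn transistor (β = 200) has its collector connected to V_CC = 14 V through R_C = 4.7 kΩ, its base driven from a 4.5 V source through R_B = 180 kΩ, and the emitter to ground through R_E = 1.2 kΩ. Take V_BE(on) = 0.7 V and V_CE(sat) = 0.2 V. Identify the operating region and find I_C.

Assume active. Base-emitter loop: I_B = (V_BB − V_BE)/(R_B + (β+1)R_E) = (4.5 − 0.7)/(180 + 201×1.2) = 0.00902 mA.
I_C = β·I_B = 200×0.00902 = 1.8 mA.
V_CE = V_CC − I_C·R_C − I_E·R_E = 14 − 1.8×4.7 − 1.81×1.2 = 3.34 V > V_CE(sat), so the active-region assumption holds.

active; I_C ≈ 1.8 mA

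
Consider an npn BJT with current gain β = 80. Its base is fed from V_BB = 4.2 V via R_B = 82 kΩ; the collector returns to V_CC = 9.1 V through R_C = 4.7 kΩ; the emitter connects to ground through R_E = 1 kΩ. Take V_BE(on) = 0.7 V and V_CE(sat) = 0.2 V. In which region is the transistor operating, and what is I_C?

Assume active: I_B = (4.2 − 0.7)/(82 + 81×1) = 0.0215 mA, I_C = β·I_B = 1.72 mA.
Then V_CE = 9.1 − 1.72×4.7 − 1.74×1 = -0.713 V < 0.2 V — the active assumption fails.
Re-solve with V_CE = 0.2 V. KCL at the emitter: V_E/R_E = (V_BB−0.7−V_E)/R_B + (V_CC−0.2−V_E)/R_C, giving V_E = 1.58 V.
I_C = (V_CC − 0.2 − V_E)/R_C = (8.9 − 1.58)/4.7 = 1.56 mA.
Check: I_B = (3.5 − 1.58)/82 = 0.0234 mA, and β·I_B = 1.87 mA > I_C, confirming saturation.

saturation; I_C ≈ 1.6 mA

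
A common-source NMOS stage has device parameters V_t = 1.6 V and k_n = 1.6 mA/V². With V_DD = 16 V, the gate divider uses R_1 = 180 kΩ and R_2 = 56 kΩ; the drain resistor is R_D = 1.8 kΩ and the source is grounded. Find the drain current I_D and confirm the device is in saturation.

I_D ≈ 3.9 mA

V_G = V_DD·R_2/(R_1+R_2) = 16×56/236 = 3.8 V. With the source grounded, V_GS = V_G = 3.8 V.
Assume saturation: I_D = (k_n/2)(V_GS − V_t)² = (1.6/2)×(3.8 − 1.6)² = 0.8×2.2² = 3.86 mA.
V_DS = V_DD − I_D·R_D = 16 − 3.86×1.8 = 9.05 V.
Saturation requires V_DS ≥ V_GS − V_t = 2.2 V; 9.05 ≥ 2.2 ✓.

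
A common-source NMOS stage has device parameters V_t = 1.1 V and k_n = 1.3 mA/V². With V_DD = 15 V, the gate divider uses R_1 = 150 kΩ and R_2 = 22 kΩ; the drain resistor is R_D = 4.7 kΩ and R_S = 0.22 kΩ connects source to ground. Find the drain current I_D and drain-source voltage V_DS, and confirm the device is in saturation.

V_G = V_DD·R_2/(R_1+R_2) = 15×22/172 = 1.92 V.
Assume saturation: I_D = (k_n/2)(V_GS − V_t)² with V_GS = V_G − I_D·R_S = 1.92 − 0.22·I_D.
Substituting gives 0.0315·I_D² − 1.23·I_D + 0.436 = 0, with roots I_D = 0.356 or 38.9 mA.
The root I_D = 38.9 mA gives V_GS = -6.63 V ≤ V_t, so take I_D = 0.356 mA.
Then V_GS = 1.84 V and V_DS = V_DD − I_D(R_D+R_S) = 15 − 0.356×4.92 = 13.2 V.
Saturation requires V_DS ≥ V_GS − V_t = 0.74 V; 13.2 ≥ 0.74 ✓.

I_D ≈ 0.36 mA, V_DS ≈ 13 V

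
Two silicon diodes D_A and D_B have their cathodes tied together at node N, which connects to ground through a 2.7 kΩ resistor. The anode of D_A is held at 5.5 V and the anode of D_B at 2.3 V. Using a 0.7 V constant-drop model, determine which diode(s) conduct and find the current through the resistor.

Only D_A conducts; I_R ≈ 1.8 mA

Assume both conduct. Then node N would need to be at both 5.5−0.7 = 4.8 V and 2.3−0.7 = 1.6 V, which is impossible.
Assume only D_A conducts: V_N = 5.5 − 0.7 = 4.8 V, so I_R = 4.8/2.7 = 1.78 mA.
Check D_B: its anode-to-cathode voltage is 2.3 − 4.8 = -2.5 V < 0.7 V, so it is off. The assumption is consistent.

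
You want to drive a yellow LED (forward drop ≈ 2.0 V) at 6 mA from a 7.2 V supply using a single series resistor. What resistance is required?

The resistor drops V_S − V_D = 7.2 − 2.0 = 5.2 V at 6 mA.
R = 5.2 V / 6 mA = 0.867 kΩ.

R ≈ 0.87 kΩ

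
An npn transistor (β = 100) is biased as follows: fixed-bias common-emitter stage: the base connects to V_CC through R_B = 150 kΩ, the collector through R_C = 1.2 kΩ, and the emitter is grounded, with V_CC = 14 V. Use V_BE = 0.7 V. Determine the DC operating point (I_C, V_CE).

Base loop: V_CC = I_B·R_B + V_BE, so I_B = (14 − 0.7)/150 kΩ = 0.0887 mA.
In the active region I_C = β·I_B = 100 × 0.0887 = 8.87 mA.
Collector loop: V_CE = V_CC − I_C·R_C = 14 − 8.87×1.2 = 3.36 V.
Since V_CE = 3.36 V > V_CE(sat) ≈ 0.2 V, the transistor is in the active region as assumed.

I_C ≈ 8.9 mA, V_CE ≈ 3.4 V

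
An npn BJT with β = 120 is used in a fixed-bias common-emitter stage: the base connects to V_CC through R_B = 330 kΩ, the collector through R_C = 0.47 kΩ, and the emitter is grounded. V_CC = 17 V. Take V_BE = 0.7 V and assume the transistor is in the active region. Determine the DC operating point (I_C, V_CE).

I_C ≈ 5.9 mA, V_CE ≈ 14 V

Base loop: V_CC = I_B·R_B + V_BE, so I_B = (17 − 0.7)/330 kΩ = 0.0494 mA.
In the active region I_C = β·I_B = 120 × 0.0494 = 5.93 mA.
Collector loop: V_CE = V_CC − I_C·R_C = 17 − 5.93×0.47 = 14.2 V.
Since V_CE = 14.2 V > V_CE(sat) ≈ 0.2 V, the transistor is in the active region as assumed.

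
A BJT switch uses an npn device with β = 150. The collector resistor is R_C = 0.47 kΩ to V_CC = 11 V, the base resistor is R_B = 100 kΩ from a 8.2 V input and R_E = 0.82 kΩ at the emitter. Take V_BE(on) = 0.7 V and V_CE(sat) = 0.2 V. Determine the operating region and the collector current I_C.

Assume active. Base-emitter loop: I_B = (V_BB − V_BE)/(R_B + (β+1)R_E) = (8.2 − 0.7)/(100 + 151×0.82) = 0.0335 mA.
I_C = β·I_B = 150×0.0335 = 5.03 mA.
V_CE = V_CC − I_C·R_C − I_E·R_E = 11 − 5.03×0.47 − 5.06×0.82 = 4.49 V > V_CE(sat), so the active-region assumption holds.

active; I_C ≈ 5 mA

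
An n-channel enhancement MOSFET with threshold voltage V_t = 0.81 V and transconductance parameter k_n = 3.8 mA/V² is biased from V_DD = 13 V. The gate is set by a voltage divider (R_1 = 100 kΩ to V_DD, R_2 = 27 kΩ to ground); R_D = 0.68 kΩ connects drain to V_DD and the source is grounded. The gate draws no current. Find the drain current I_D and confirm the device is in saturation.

I_D ≈ 7.3 mA

V_G = V_DD·R_2/(R_1+R_2) = 13×27/127 = 2.76 V. With the source grounded, V_GS = V_G = 2.76 V.
Assume saturation: I_D = (k_n/2)(V_GS − V_t)² = (3.8/2)×(2.76 − 0.81)² = 1.9×1.95² = 7.25 mA.
V_DS = V_DD − I_D·R_D = 13 − 7.25×0.68 = 8.07 V.
Saturation requires V_DS ≥ V_GS − V_t = 1.95 V; 8.07 ≥ 1.95 ✓.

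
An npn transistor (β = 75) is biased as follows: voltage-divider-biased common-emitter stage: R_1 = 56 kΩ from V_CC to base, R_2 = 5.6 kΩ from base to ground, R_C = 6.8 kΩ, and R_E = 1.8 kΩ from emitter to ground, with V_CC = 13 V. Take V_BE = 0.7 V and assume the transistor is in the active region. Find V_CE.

Thevenize the base divider: V_Th = V_CC·R_2/(R_1+R_2) = 13×5.6/61.6 = 1.18 V, R_Th = R_1‖R_2 = 5.09 kΩ.
Base-emitter loop: V_Th = I_B·R_Th + V_BE + (β+1)I_B·R_E, so I_B = (1.18 − 0.7) / (5.09 + 76×1.8) = 0.0034 mA.
I_C = β·I_B = 75×0.0034 = 0.255 mA, and I_E = (β+1)I_B = 0.258 mA.
V_CE = V_CC − I_C·R_C − I_E·R_E = 13 − 0.255×6.8 − 0.258×1.8 = 10.8 V.
V_CE = 10.8 V > 0.2 V confirms active-region operation.

V_CE ≈ 11 V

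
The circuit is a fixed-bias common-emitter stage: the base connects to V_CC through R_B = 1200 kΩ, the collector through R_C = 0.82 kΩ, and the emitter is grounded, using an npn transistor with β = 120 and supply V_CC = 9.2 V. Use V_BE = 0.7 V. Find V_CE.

V_CE ≈ 8.5 V

Base loop: V_CC = I_B·R_B + V_BE, so I_B = (9.2 − 0.7)/1200 kΩ = 0.00708 mA.
In the active region I_C = β·I_B = 120 × 0.00708 = 0.85 mA.
Collector loop: V_CE = V_CC − I_C·R_C = 9.2 − 0.85×0.82 = 8.5 V.
Since V_CE = 8.5 V > V_CE(sat) ≈ 0.2 V, the transistor is in the active region as assumed.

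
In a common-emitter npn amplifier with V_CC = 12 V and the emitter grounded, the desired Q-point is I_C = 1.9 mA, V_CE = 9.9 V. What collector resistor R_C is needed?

R_C ≈ 1.1 kΩ

Collector loop: V_CC = I_C·R_C + V_CE.
R_C = (V_CC − V_CE)/I_C = (12 − 9.9)/1.9 = 1.11 kΩ.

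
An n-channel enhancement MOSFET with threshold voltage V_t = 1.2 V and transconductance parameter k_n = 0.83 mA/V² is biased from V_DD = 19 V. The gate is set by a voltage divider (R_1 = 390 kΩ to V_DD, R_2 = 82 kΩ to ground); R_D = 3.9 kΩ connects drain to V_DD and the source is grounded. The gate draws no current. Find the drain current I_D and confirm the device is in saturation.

I_D ≈ 1.8 mA

V_G = V_DD·R_2/(R_1+R_2) = 19×82/472 = 3.3 V. With the source grounded, V_GS = V_G = 3.3 V.
Assume saturation: I_D = (k_n/2)(V_GS − V_t)² = (0.83/2)×(3.3 − 1.2)² = 0.415×2.1² = 1.83 mA.
V_DS = V_DD − I_D·R_D = 19 − 1.83×3.9 = 11.9 V.
Saturation requires V_DS ≥ V_GS − V_t = 2.1 V; 11.9 ≥ 2.1 ✓.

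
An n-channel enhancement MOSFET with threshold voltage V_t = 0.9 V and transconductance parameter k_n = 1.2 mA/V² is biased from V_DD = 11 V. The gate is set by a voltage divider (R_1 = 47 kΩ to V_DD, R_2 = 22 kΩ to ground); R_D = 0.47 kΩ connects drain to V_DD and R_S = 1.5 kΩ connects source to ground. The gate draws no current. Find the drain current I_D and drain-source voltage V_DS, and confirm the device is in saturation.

I_D ≈ 0.91 mA, V_DS ≈ 9.2 V

V_G = V_DD·R_2/(R_1+R_2) = 11×22/69 = 3.51 V.
Assume saturation: I_D = (k_n/2)(V_GS − V_t)² with V_GS = V_G − I_D·R_S = 3.51 − 1.5·I_D.
Substituting gives 1.35·I_D² − 5.69·I_D + 4.08 = 0, with roots I_D = 0.915 or 3.3 mA.
The root I_D = 3.3 mA gives V_GS = -1.45 V ≤ V_t, so take I_D = 0.915 mA.
Then V_GS = 2.13 V and V_DS = V_DD − I_D(R_D+R_S) = 11 − 0.915×1.97 = 9.2 V.
Saturation requires V_DS ≥ V_GS − V_t = 1.23 V; 9.2 ≥ 1.23 ✓.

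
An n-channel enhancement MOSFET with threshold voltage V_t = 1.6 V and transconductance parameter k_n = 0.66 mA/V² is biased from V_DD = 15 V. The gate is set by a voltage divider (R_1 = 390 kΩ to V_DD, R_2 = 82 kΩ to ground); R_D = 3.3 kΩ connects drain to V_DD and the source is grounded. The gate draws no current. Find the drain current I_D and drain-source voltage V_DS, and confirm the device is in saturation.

V_G = V_DD·R_2/(R_1+R_2) = 15×82/472 = 2.61 V. With the source grounded, V_GS = V_G = 2.61 V.
Assume saturation: I_D = (k_n/2)(V_GS − V_t)² = (0.66/2)×(2.61 − 1.6)² = 0.33×1.01² = 0.334 mA.
V_DS = V_DD − I_D·R_D = 15 − 0.334×3.3 = 13.9 V.
Saturation requires V_DS ≥ V_GS − V_t = 1.01 V; 13.9 ≥ 1.01 ✓.

I_D ≈ 0.33 mA, V_DS ≈ 14 V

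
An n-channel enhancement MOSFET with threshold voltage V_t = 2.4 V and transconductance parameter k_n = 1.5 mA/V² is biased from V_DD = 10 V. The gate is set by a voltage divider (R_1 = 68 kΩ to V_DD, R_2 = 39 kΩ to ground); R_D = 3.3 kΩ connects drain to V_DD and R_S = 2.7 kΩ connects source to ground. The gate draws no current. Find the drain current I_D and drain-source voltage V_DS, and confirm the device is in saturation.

I_D ≈ 0.25 mA, V_DS ≈ 8.5 V

V_G = V_DD·R_2/(R_1+R_2) = 10×39/107 = 3.64 V.
Assume saturation: I_D = (k_n/2)(V_GS − V_t)² with V_GS = V_G − I_D·R_S = 3.64 − 2.7·I_D.
Substituting gives 5.47·I_D² − 6.04·I_D + 1.16 = 0, with roots I_D = 0.248 or 0.857 mA.
The root I_D = 0.857 mA gives V_GS = 1.33 V ≤ V_t, so take I_D = 0.248 mA.
Then V_GS = 2.98 V and V_DS = V_DD − I_D(R_D+R_S) = 10 − 0.248×6 = 8.51 V.
Saturation requires V_DS ≥ V_GS − V_t = 0.575 V; 8.51 ≥ 0.575 ✓.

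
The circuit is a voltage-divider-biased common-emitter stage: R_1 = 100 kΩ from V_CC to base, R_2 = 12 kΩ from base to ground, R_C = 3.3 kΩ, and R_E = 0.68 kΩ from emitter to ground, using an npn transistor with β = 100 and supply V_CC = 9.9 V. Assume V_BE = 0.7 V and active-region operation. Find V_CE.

V_CE ≈ 8.1 V

Thevenize the base divider: V_Th = V_CC·R_2/(R_1+R_2) = 9.9×12/112 = 1.06 V, R_Th = R_1‖R_2 = 10.7 kΩ.
Base-emitter loop: V_Th = I_B·R_Th + V_BE + (β+1)I_B·R_E, so I_B = (1.06 − 0.7) / (10.7 + 101×0.68) = 0.00454 mA.
I_C = β·I_B = 100×0.00454 = 0.454 mA, and I_E = (β+1)I_B = 0.459 mA.
V_CE = V_CC − I_C·R_C − I_E·R_E = 9.9 − 0.454×3.3 − 0.459×0.68 = 8.09 V.
V_CE = 8.09 V > 0.2 V confirms active-region operation.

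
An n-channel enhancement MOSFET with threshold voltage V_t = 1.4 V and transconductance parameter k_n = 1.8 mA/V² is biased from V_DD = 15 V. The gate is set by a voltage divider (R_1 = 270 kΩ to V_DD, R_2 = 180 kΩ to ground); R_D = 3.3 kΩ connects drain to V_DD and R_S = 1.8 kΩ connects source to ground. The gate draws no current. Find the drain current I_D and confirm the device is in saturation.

I_D ≈ 1.8 mA

V_G = V_DD·R_2/(R_1+R_2) = 15×180/450 = 6 V.
Assume saturation: I_D = (k_n/2)(V_GS − V_t)² with V_GS = V_G − I_D·R_S = 6 − 1.8·I_D.
Substituting gives 2.92·I_D² − 15.9·I_D + 19 = 0, with roots I_D = 1.78 or 3.68 mA.
The root I_D = 3.68 mA gives V_GS = -0.622 V ≤ V_t, so take I_D = 1.78 mA.
Then V_GS = 2.8 V and V_DS = V_DD − I_D(R_D+R_S) = 15 − 1.78×5.1 = 5.95 V.
Saturation requires V_DS ≥ V_GS − V_t = 1.4 V; 5.95 ≥ 1.4 ✓.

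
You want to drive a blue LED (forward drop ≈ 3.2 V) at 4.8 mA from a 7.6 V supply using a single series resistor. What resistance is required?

The resistor drops V_S − V_D = 7.6 − 3.2 = 4.4 V at 4.8 mA.
R = 4.4 V / 4.8 mA = 0.917 kΩ.

R ≈ 0.92 kΩ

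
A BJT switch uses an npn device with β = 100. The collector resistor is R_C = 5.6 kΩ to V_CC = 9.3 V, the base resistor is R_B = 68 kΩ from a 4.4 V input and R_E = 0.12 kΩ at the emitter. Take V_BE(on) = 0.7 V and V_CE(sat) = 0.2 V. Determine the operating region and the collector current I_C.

saturation; I_C ≈ 1.6 mA

Assume active: I_B = (4.4 − 0.7)/(68 + 101×0.12) = 0.0462 mA, I_C = β·I_B = 4.62 mA.
Then V_CE = 9.3 − 4.62×5.6 − 4.66×0.12 = -17.1 V < 0.2 V — the active assumption fails.
Re-solve with V_CE = 0.2 V. KCL at the emitter: V_E/R_E = (V_BB−0.7−V_E)/R_B + (V_CC−0.2−V_E)/R_C, giving V_E = 0.197 V.
I_C = (V_CC − 0.2 − V_E)/R_C = (9.1 − 0.197)/5.6 = 1.59 mA.
Check: I_B = (3.7 − 0.197)/68 = 0.0515 mA, and β·I_B = 5.15 mA > I_C, confirming saturation.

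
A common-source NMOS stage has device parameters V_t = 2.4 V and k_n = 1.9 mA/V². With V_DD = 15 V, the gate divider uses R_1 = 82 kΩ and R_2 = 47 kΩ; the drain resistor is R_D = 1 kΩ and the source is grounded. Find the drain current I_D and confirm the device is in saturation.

I_D ≈ 8.9 mA

V_G = V_DD·R_2/(R_1+R_2) = 15×47/129 = 5.47 V. With the source grounded, V_GS = V_G = 5.47 V.
Assume saturation: I_D = (k_n/2)(V_GS − V_t)² = (1.9/2)×(5.47 − 2.4)² = 0.95×3.07² = 8.93 mA.
V_DS = V_DD − I_D·R_D = 15 − 8.93×1 = 6.07 V.
Saturation requires V_DS ≥ V_GS − V_t = 3.07 V; 6.07 ≥ 3.07 ✓.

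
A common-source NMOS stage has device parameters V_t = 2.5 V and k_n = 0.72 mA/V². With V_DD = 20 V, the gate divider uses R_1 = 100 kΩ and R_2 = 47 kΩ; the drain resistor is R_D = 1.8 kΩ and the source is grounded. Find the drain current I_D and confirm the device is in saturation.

V_G = V_DD·R_2/(R_1+R_2) = 20×47/147 = 6.39 V. With the source grounded, V_GS = V_G = 6.39 V.
Assume saturation: I_D = (k_n/2)(V_GS − V_t)² = (0.72/2)×(6.39 − 2.5)² = 0.36×3.89² = 5.46 mA.
V_DS = V_DD − I_D·R_D = 20 − 5.46×1.8 = 10.2 V.
Saturation requires V_DS ≥ V_GS − V_t = 3.89 V; 10.2 ≥ 3.89 ✓.

I_D ≈ 5.5 mA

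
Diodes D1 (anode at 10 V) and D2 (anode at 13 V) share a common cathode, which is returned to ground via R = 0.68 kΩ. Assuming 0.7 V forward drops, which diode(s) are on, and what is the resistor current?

Assume both conduct. Then node N would need to be at both 10−0.7 = 9.3 V and 13−0.7 = 12.3 V, which is impossible.
Assume only D2 conducts: V_N = 13 − 0.7 = 12.3 V, so I_R = 12.3/0.68 = 18.1 mA.
Check D1: its anode-to-cathode voltage is 10 − 12.3 = -2.3 V < 0.7 V, so it is off. The assumption is consistent.

Only D2 conducts; I_R ≈ 18 mA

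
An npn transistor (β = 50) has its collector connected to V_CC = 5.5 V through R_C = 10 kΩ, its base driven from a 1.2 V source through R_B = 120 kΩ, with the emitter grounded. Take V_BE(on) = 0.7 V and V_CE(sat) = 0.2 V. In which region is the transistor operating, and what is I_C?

Assume active. Base-emitter loop: I_B = (V_BB − V_BE)/R_B = (1.2 − 0.7)/120 = 0.00417 mA.
I_C = β·I_B = 50×0.00417 = 0.208 mA.
V_CE = V_CC − I_C·R_C = 5.5 − 0.208×10 = 3.42 V > V_CE(sat), so the active-region assumption holds.

active; I_C ≈ 0.21 mA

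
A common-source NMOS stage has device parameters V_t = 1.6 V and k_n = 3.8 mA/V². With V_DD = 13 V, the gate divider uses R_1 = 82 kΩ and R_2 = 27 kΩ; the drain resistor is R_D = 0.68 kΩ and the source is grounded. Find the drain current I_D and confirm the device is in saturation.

V_G = V_DD·R_2/(R_1+R_2) = 13×27/109 = 3.22 V. With the source grounded, V_GS = V_G = 3.22 V.
Assume saturation: I_D = (k_n/2)(V_GS − V_t)² = (3.8/2)×(3.22 − 1.6)² = 1.9×1.62² = 4.99 mA.
V_DS = V_DD − I_D·R_D = 13 − 4.99×0.68 = 9.61 V.
Saturation requires V_DS ≥ V_GS − V_t = 1.62 V; 9.61 ≥ 1.62 ✓.

I_D ≈ 5 mA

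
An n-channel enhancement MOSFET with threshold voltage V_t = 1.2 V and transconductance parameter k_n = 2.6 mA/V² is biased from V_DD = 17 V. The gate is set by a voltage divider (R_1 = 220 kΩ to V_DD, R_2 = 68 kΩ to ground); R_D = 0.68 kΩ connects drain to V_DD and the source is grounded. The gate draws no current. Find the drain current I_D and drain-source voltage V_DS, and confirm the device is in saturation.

I_D ≈ 10 mA, V_DS ≈ 10 V

V_G = V_DD·R_2/(R_1+R_2) = 17×68/288 = 4.01 V. With the source grounded, V_GS = V_G = 4.01 V.
Assume saturation: I_D = (k_n/2)(V_GS − V_t)² = (2.6/2)×(4.01 − 1.2)² = 1.3×2.81² = 10.3 mA.
V_DS = V_DD − I_D·R_D = 17 − 10.3×0.68 = 10 V.
Saturation requires V_DS ≥ V_GS − V_t = 2.81 V; 10 ≥ 2.81 ✓.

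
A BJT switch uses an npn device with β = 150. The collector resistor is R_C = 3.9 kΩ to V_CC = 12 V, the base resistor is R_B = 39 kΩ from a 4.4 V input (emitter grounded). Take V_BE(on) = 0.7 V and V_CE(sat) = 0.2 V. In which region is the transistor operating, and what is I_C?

saturation; I_C ≈ 3 mA

Assume active: I_B = (4.4 − 0.7)/39 = 0.0949 mA, giving I_C = β·I_B = 14.2 mA.
But then V_CE = 12 − 14.2×3.9 = -43.5 V < V_CE(sat) = 0.2 V — impossible in the active region.
So the transistor is saturated. With V_CE = 0.2 V, I_C = (V_CC − 0.2)/R_C = 11.8/3.9 = 3.03 mA.
Check: β·I_B = 14.2 mA > I_C = 3.03 mA, confirming saturation.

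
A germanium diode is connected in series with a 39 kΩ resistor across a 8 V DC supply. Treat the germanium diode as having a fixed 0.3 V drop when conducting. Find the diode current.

KVL around the loop: 8 = V_D + I·R = 0.3 + I × 39 kΩ.
So I = (8 − 0.3) / 39 kΩ = 7.7 / 39 = 0.197 mA.

I ≈ 0.2 mA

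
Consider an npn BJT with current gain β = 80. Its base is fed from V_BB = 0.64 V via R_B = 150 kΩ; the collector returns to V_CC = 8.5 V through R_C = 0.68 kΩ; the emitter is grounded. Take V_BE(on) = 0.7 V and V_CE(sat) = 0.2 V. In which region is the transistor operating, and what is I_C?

V_BB = 0.64 V ≤ V_BE(on) = 0.7 V, so the base-emitter junction is not forward biased.
The transistor is in cutoff: I_B = I_C = 0.

cutoff; I_C ≈ 0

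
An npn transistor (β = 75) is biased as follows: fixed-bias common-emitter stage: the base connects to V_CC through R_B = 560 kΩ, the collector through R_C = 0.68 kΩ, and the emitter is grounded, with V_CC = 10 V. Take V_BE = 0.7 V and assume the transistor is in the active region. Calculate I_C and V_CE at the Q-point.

I_C ≈ 1.2 mA, V_CE ≈ 9.2 V

Base loop: V_CC = I_B·R_B + V_BE, so I_B = (10 − 0.7)/560 kΩ = 0.0166 mA.
In the active region I_C = β·I_B = 75 × 0.0166 = 1.25 mA.
Collector loop: V_CE = V_CC − I_C·R_C = 10 − 1.25×0.68 = 9.15 V.
Since V_CE = 9.15 V > V_CE(sat) ≈ 0.2 V, the transistor is in the active region as assumed.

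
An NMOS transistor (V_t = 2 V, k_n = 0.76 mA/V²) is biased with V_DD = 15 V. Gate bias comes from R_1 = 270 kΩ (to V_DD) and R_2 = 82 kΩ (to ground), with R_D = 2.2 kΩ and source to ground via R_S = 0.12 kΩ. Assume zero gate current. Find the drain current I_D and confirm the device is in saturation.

V_G = V_DD·R_2/(R_1+R_2) = 15×82/352 = 3.49 V.
Assume saturation: I_D = (k_n/2)(V_GS − V_t)² with V_GS = V_G − I_D·R_S = 3.49 − 0.12·I_D.
Substituting gives 0.00547·I_D² − 1.14·I_D + 0.849 = 0, with roots I_D = 0.749 or 207 mA.
The root I_D = 207 mA gives V_GS = -21.3 V ≤ V_t, so take I_D = 0.749 mA.
Then V_GS = 3.4 V and V_DS = V_DD − I_D(R_D+R_S) = 15 − 0.749×2.32 = 13.3 V.
Saturation requires V_DS ≥ V_GS − V_t = 1.4 V; 13.3 ≥ 1.4 ✓.

I_D ≈ 0.75 mA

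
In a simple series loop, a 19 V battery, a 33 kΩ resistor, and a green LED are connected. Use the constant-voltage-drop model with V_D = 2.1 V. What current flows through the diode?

I ≈ 0.51 mA

KVL around the loop: 19 = V_D + I·R = 2.1 + I × 33 kΩ.
So I = (19 − 2.1) / 33 kΩ = 16.9 / 33 = 0.512 mA.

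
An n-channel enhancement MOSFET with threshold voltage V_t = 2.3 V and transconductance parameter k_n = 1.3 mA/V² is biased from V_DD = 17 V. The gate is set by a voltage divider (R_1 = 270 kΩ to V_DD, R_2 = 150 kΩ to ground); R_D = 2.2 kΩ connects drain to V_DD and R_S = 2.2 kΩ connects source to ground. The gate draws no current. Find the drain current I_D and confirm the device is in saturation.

V_G = V_DD·R_2/(R_1+R_2) = 17×150/420 = 6.07 V.
Assume saturation: I_D = (k_n/2)(V_GS − V_t)² with V_GS = V_G − I_D·R_S = 6.07 − 2.2·I_D.
Substituting gives 3.15·I_D² − 11.8·I_D + 9.25 = 0, with roots I_D = 1.12 or 2.63 mA.
The root I_D = 2.63 mA gives V_GS = 0.289 V ≤ V_t, so take I_D = 1.12 mA.
Then V_GS = 3.61 V and V_DS = V_DD − I_D(R_D+R_S) = 17 − 1.12×4.4 = 12.1 V.
Saturation requires V_DS ≥ V_GS − V_t = 1.31 V; 12.1 ≥ 1.31 ✓.

I_D ≈ 1.1 mA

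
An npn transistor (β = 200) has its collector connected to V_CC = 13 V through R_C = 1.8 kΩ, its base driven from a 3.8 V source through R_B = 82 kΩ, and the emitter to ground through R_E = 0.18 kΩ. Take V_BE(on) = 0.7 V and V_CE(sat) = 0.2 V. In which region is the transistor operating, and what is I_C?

active; I_C ≈ 5.2 mA

Assume active. Base-emitter loop: I_B = (V_BB − V_BE)/(R_B + (β+1)R_E) = (3.8 − 0.7)/(82 + 201×0.18) = 0.0262 mA.
I_C = β·I_B = 200×0.0262 = 5.25 mA.
V_CE = V_CC − I_C·R_C − I_E·R_E = 13 − 5.25×1.8 − 5.27×0.18 = 2.61 V > V_CE(sat), so the active-region assumption holds.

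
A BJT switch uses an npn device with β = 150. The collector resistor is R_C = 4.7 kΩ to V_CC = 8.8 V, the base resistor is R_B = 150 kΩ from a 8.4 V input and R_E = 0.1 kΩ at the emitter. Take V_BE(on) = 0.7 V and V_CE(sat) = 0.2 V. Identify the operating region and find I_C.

saturation; I_C ≈ 1.8 mA

Assume active: I_B = (8.4 − 0.7)/(150 + 151×0.1) = 0.0466 mA, I_C = β·I_B = 7 mA.
Then V_CE = 8.8 − 7×4.7 − 7.04×0.1 = -24.8 V < 0.2 V — the active assumption fails.
Re-solve with V_CE = 0.2 V. KCL at the emitter: V_E/R_E = (V_BB−0.7−V_E)/R_B + (V_CC−0.2−V_E)/R_C, giving V_E = 0.184 V.
I_C = (V_CC − 0.2 − V_E)/R_C = (8.6 − 0.184)/4.7 = 1.79 mA.
Check: I_B = (7.7 − 0.184)/150 = 0.0501 mA, and β·I_B = 7.52 mA > I_C, confirming saturation.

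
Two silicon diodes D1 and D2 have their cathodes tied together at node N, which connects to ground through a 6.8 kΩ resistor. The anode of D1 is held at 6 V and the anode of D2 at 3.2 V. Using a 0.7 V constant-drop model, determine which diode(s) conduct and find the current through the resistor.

Only D1 conducts; I_R ≈ 0.78 mA

Assume both conduct. Then node N would need to be at both 6−0.7 = 5.3 V and 3.2−0.7 = 2.5 V, which is impossible.
Assume only D1 conducts: V_N = 6 − 0.7 = 5.3 V, so I_R = 5.3/6.8 = 0.779 mA.
Check D2: its anode-to-cathode voltage is 3.2 − 5.3 = -2.1 V < 0.7 V, so it is off. The assumption is consistent.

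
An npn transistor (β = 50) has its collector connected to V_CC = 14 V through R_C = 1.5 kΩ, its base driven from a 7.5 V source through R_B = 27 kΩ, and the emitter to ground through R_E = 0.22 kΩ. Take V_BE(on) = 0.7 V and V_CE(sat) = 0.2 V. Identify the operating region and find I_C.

Assume active: I_B = (7.5 − 0.7)/(27 + 51×0.22) = 0.178 mA, I_C = β·I_B = 8.9 mA.
Then V_CE = 14 − 8.9×1.5 − 9.07×0.22 = -1.34 V < 0.2 V — the active assumption fails.
Re-solve with V_CE = 0.2 V. KCL at the emitter: V_E/R_E = (V_BB−0.7−V_E)/R_B + (V_CC−0.2−V_E)/R_C, giving V_E = 1.8 V.
I_C = (V_CC − 0.2 − V_E)/R_C = (13.8 − 1.8)/1.5 = 8 mA.
Check: I_B = (6.8 − 1.8)/27 = 0.185 mA, and β·I_B = 9.26 mA > I_C, confirming saturation.

saturation; I_C ≈ 8 mA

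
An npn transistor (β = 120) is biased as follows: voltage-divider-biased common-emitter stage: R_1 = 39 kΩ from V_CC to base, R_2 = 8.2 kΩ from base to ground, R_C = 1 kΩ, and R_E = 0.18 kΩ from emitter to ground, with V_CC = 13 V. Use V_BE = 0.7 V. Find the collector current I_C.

I_C ≈ 6.5 mA

Thevenize the base divider: V_Th = V_CC·R_2/(R_1+R_2) = 13×8.2/47.2 = 2.26 V, R_Th = R_1‖R_2 = 6.78 kΩ.
Base-emitter loop: V_Th = I_B·R_Th + V_BE + (β+1)I_B·R_E, so I_B = (2.26 − 0.7) / (6.78 + 121×0.18) = 0.0546 mA.
I_C = β·I_B = 120×0.0546 = 6.55 mA, and I_E = (β+1)I_B = 6.6 mA.
V_CE = V_CC − I_C·R_C − I_E·R_E = 13 − 6.55×1 − 6.6×0.18 = 5.26 V.
V_CE = 5.26 V > 0.2 V confirms active-region operation.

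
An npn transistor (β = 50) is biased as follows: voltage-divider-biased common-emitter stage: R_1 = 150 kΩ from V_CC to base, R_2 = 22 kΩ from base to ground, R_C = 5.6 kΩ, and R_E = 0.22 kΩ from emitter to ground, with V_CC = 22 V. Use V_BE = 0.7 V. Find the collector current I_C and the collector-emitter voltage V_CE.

Thevenize the base divider: V_Th = V_CC·R_2/(R_1+R_2) = 22×22/172 = 2.81 V, R_Th = R_1‖R_2 = 19.2 kΩ.
Base-emitter loop: V_Th = I_B·R_Th + V_BE + (β+1)I_B·R_E, so I_B = (2.81 − 0.7) / (19.2 + 51×0.22) = 0.0695 mA.
I_C = β·I_B = 50×0.0695 = 3.48 mA, and I_E = (β+1)I_B = 3.55 mA.
V_CE = V_CC − I_C·R_C − I_E·R_E = 22 − 3.48×5.6 − 3.55×0.22 = 1.75 V.
V_CE = 1.75 V > 0.2 V confirms active-region operation.

I_C ≈ 3.5 mA, V_CE ≈ 1.8 V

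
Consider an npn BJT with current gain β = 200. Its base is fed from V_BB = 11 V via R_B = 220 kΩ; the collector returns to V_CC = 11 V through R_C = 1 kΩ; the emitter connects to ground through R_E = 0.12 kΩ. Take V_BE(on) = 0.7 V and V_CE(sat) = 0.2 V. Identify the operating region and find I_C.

Assume active. Base-emitter loop: I_B = (V_BB − V_BE)/(R_B + (β+1)R_E) = (11 − 0.7)/(220 + 201×0.12) = 0.0422 mA.
I_C = β·I_B = 200×0.0422 = 8.44 mA.
V_CE = V_CC − I_C·R_C − I_E·R_E = 11 − 8.44×1 − 8.48×0.12 = 1.54 V > V_CE(sat), so the active-region assumption holds.

active; I_C ≈ 8.4 mA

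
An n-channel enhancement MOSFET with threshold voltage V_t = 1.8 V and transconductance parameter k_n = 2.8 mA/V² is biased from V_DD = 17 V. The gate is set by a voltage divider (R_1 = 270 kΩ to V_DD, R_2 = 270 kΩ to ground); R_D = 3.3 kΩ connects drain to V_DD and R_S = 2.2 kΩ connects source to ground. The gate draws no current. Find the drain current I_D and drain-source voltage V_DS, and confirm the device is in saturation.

V_G = V_DD·R_2/(R_1+R_2) = 17×270/540 = 8.5 V.
Assume saturation: I_D = (k_n/2)(V_GS − V_t)² with V_GS = V_G − I_D·R_S = 8.5 − 2.2·I_D.
Substituting gives 6.78·I_D² − 42.3·I_D + 62.8 = 0, with roots I_D = 2.44 or 3.79 mA.
The root I_D = 3.79 mA gives V_GS = 0.154 V ≤ V_t, so take I_D = 2.44 mA.
Then V_GS = 3.12 V and V_DS = V_DD − I_D(R_D+R_S) = 17 − 2.44×5.5 = 3.55 V.
Saturation requires V_DS ≥ V_GS − V_t = 1.32 V; 3.55 ≥ 1.32 ✓.

I_D ≈ 2.4 mA, V_DS ≈ 3.6 V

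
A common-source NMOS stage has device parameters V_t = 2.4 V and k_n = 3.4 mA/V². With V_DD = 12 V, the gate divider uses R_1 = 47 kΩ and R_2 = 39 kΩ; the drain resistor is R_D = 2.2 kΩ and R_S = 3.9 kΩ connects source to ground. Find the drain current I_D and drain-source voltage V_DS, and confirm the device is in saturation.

I_D ≈ 0.62 mA, V_DS ≈ 8.2 V

V_G = V_DD·R_2/(R_1+R_2) = 12×39/86 = 5.44 V.
Assume saturation: I_D = (k_n/2)(V_GS − V_t)² with V_GS = V_G − I_D·R_S = 5.44 − 3.9·I_D.
Substituting gives 25.9·I_D² − 41.3·I_D + 15.7 = 0, with roots I_D = 0.625 or 0.974 mA.
The root I_D = 0.974 mA gives V_GS = 1.64 V ≤ V_t, so take I_D = 0.625 mA.
Then V_GS = 3.01 V and V_DS = V_DD − I_D(R_D+R_S) = 12 − 0.625×6.1 = 8.19 V.
Saturation requires V_DS ≥ V_GS − V_t = 0.606 V; 8.19 ≥ 0.606 ✓.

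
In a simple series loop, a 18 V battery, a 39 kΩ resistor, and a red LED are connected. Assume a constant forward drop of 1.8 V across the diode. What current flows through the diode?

I ≈ 0.42 mA

KVL around the loop: 18 = V_D + I·R = 1.8 + I × 39 kΩ.
So I = (18 − 1.8) / 39 kΩ = 16.2 / 39 = 0.415 mA.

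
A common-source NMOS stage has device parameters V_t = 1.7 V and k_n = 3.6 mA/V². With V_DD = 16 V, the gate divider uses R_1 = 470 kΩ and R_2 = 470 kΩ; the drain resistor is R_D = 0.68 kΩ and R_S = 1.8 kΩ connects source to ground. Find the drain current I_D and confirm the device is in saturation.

V_G = V_DD·R_2/(R_1+R_2) = 16×470/940 = 8 V.
Assume saturation: I_D = (k_n/2)(V_GS − V_t)² with V_GS = V_G − I_D·R_S = 8 − 1.8·I_D.
Substituting gives 5.83·I_D² − 41.8·I_D + 71.4 = 0, with roots I_D = 2.81 or 4.37 mA.
The root I_D = 4.37 mA gives V_GS = 0.143 V ≤ V_t, so take I_D = 2.81 mA.
Then V_GS = 2.95 V and V_DS = V_DD − I_D(R_D+R_S) = 16 − 2.81×2.48 = 9.04 V.
Saturation requires V_DS ≥ V_GS − V_t = 1.25 V; 9.04 ≥ 1.25 ✓.

I_D ≈ 2.8 mA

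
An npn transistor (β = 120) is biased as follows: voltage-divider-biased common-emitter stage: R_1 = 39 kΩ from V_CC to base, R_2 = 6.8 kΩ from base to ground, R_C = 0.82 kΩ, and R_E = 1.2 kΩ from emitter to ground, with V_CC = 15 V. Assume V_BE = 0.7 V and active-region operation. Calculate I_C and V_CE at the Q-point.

Thevenize the base divider: V_Th = V_CC·R_2/(R_1+R_2) = 15×6.8/45.8 = 2.23 V, R_Th = R_1‖R_2 = 5.79 kΩ.
Base-emitter loop: V_Th = I_B·R_Th + V_BE + (β+1)I_B·R_E, so I_B = (2.23 − 0.7) / (5.79 + 121×1.2) = 0.0101 mA.
I_C = β·I_B = 120×0.0101 = 1.21 mA, and I_E = (β+1)I_B = 1.22 mA.
V_CE = V_CC − I_C·R_C − I_E·R_E = 15 − 1.21×0.82 − 1.22×1.2 = 12.5 V.
V_CE = 12.5 V > 0.2 V confirms active-region operation.

I_C ≈ 1.2 mA, V_CE ≈ 13 V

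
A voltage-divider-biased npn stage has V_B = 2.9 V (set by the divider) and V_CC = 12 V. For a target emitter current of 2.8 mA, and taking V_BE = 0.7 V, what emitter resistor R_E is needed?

V_E = V_B − V_BE = 2.9 − 0.7 = 2.2 V.
R_E = V_E / I_E = 2.2 / 2.8 = 0.786 kΩ.

R_E ≈ 0.79 kΩ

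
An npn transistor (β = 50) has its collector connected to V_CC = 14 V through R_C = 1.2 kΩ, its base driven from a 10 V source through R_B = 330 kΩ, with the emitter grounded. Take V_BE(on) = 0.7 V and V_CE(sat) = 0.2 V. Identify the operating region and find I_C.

Assume active. Base-emitter loop: I_B = (V_BB − V_BE)/R_B = (10 − 0.7)/330 = 0.0282 mA.
I_C = β·I_B = 50×0.0282 = 1.41 mA.
V_CE = V_CC − I_C·R_C = 14 − 1.41×1.2 = 12.3 V > V_CE(sat), so the active-region assumption holds.

active; I_C ≈ 1.4 mA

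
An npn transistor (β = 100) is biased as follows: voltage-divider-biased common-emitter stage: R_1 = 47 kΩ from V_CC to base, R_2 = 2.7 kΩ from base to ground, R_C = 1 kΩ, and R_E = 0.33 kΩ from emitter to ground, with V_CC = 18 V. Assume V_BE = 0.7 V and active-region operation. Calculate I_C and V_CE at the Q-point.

I_C ≈ 0.77 mA, V_CE ≈ 17 V

Thevenize the base divider: V_Th = V_CC·R_2/(R_1+R_2) = 18×2.7/49.7 = 0.978 V, R_Th = R_1‖R_2 = 2.55 kΩ.
Base-emitter loop: V_Th = I_B·R_Th + V_BE + (β+1)I_B·R_E, so I_B = (0.978 − 0.7) / (2.55 + 101×0.33) = 0.00774 mA.
I_C = β·I_B = 100×0.00774 = 0.774 mA, and I_E = (β+1)I_B = 0.782 mA.
V_CE = V_CC − I_C·R_C − I_E·R_E = 18 − 0.774×1 − 0.782×0.33 = 17 V.
V_CE = 17 V > 0.2 V confirms active-region operation.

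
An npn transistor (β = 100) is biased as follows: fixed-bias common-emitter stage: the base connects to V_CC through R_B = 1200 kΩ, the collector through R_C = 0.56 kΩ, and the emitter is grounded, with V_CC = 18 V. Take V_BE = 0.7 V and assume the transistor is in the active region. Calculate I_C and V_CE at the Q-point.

I_C ≈ 1.4 mA, V_CE ≈ 17 V

Base loop: V_CC = I_B·R_B + V_BE, so I_B = (18 − 0.7)/1200 kΩ = 0.0144 mA.
In the active region I_C = β·I_B = 100 × 0.0144 = 1.44 mA.
Collector loop: V_CE = V_CC − I_C·R_C = 18 − 1.44×0.56 = 17.2 V.
Since V_CE = 17.2 V > V_CE(sat) ≈ 0.2 V, the transistor is in the active region as assumed.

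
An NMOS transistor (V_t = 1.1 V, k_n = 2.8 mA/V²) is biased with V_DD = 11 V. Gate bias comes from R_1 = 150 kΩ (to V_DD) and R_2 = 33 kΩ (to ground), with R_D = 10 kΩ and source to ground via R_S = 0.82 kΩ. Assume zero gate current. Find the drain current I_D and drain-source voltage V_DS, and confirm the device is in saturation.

I_D ≈ 0.41 mA, V_DS ≈ 6.5 V

V_G = V_DD·R_2/(R_1+R_2) = 11×33/183 = 1.98 V.
Assume saturation: I_D = (k_n/2)(V_GS − V_t)² with V_GS = V_G − I_D·R_S = 1.98 − 0.82·I_D.
Substituting gives 0.941·I_D² − 3.03·I_D + 1.09 = 0, with roots I_D = 0.414 or 2.8 mA.
The root I_D = 2.8 mA gives V_GS = -0.315 V ≤ V_t, so take I_D = 0.414 mA.
Then V_GS = 1.64 V and V_DS = V_DD − I_D(R_D+R_S) = 11 − 0.414×10.8 = 6.52 V.
Saturation requires V_DS ≥ V_GS − V_t = 0.544 V; 6.52 ≥ 0.544 ✓.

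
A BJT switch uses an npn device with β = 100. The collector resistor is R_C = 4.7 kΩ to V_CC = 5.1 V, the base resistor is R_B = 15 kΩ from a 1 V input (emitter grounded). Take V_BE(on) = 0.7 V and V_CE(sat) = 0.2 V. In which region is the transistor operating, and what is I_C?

Assume active: I_B = (1 − 0.7)/15 = 0.02 mA, giving I_C = β·I_B = 2 mA.
But then V_CE = 5.1 − 2×4.7 = -4.3 V < V_CE(sat) = 0.2 V — impossible in the active region.
So the transistor is saturated. With V_CE = 0.2 V, I_C = (V_CC − 0.2)/R_C = 4.9/4.7 = 1.04 mA.
Check: β·I_B = 2 mA > I_C = 1.04 mA, confirming saturation.

saturation; I_C ≈ 1 mA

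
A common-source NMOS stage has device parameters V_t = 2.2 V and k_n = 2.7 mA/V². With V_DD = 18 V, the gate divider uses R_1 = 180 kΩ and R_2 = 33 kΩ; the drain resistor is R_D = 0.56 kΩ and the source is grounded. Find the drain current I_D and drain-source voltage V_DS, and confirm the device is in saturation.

V_G = V_DD·R_2/(R_1+R_2) = 18×33/213 = 2.79 V. With the source grounded, V_GS = V_G = 2.79 V.
Assume saturation: I_D = (k_n/2)(V_GS − V_t)² = (2.7/2)×(2.79 − 2.2)² = 1.35×0.589² = 0.468 mA.
V_DS = V_DD − I_D·R_D = 18 − 0.468×0.56 = 17.7 V.
Saturation requires V_DS ≥ V_GS − V_t = 0.589 V; 17.7 ≥ 0.589 ✓.

I_D ≈ 0.47 mA, V_DS ≈ 18 V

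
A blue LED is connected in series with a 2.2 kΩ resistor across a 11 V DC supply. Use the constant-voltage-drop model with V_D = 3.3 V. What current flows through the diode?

KVL around the loop: 11 = V_D + I·R = 3.3 + I × 2.2 kΩ.
So I = (11 − 3.3) / 2.2 kΩ = 7.7 / 2.2 = 3.5 mA.

I ≈ 3.5 mA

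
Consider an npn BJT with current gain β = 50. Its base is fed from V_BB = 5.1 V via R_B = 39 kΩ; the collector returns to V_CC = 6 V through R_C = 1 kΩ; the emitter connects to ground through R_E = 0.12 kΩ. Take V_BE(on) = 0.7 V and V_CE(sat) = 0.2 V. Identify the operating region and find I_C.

active; I_C ≈ 4.9 mA

Assume active. Base-emitter loop: I_B = (V_BB − V_BE)/(R_B + (β+1)R_E) = (5.1 − 0.7)/(39 + 51×0.12) = 0.0975 mA.
I_C = β·I_B = 50×0.0975 = 4.88 mA.
V_CE = V_CC − I_C·R_C − I_E·R_E = 6 − 4.88×1 − 4.97×0.12 = 0.527 V > V_CE(sat), so the active-region assumption holds.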